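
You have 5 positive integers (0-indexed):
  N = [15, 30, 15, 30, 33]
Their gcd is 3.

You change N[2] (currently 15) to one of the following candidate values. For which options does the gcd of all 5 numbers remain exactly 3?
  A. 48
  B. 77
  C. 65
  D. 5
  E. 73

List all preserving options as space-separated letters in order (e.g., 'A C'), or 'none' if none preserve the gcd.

Answer: A

Derivation:
Old gcd = 3; gcd of others (without N[2]) = 3
New gcd for candidate v: gcd(3, v). Preserves old gcd iff gcd(3, v) = 3.
  Option A: v=48, gcd(3,48)=3 -> preserves
  Option B: v=77, gcd(3,77)=1 -> changes
  Option C: v=65, gcd(3,65)=1 -> changes
  Option D: v=5, gcd(3,5)=1 -> changes
  Option E: v=73, gcd(3,73)=1 -> changes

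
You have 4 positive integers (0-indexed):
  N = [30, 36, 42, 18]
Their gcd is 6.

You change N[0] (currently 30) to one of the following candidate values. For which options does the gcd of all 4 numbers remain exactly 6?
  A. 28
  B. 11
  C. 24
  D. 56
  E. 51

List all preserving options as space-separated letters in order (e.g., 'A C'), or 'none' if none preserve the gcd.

Old gcd = 6; gcd of others (without N[0]) = 6
New gcd for candidate v: gcd(6, v). Preserves old gcd iff gcd(6, v) = 6.
  Option A: v=28, gcd(6,28)=2 -> changes
  Option B: v=11, gcd(6,11)=1 -> changes
  Option C: v=24, gcd(6,24)=6 -> preserves
  Option D: v=56, gcd(6,56)=2 -> changes
  Option E: v=51, gcd(6,51)=3 -> changes

Answer: C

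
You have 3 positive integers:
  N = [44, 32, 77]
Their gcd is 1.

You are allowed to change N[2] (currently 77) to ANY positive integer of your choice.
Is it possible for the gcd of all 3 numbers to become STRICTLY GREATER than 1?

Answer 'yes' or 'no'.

Current gcd = 1
gcd of all OTHER numbers (without N[2]=77): gcd([44, 32]) = 4
The new gcd after any change is gcd(4, new_value).
This can be at most 4.
Since 4 > old gcd 1, the gcd CAN increase (e.g., set N[2] = 4).

Answer: yes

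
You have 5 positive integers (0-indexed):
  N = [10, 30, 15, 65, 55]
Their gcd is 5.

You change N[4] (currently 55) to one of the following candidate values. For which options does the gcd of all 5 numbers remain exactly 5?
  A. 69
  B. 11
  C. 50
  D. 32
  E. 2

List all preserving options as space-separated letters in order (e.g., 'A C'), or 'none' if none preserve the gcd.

Answer: C

Derivation:
Old gcd = 5; gcd of others (without N[4]) = 5
New gcd for candidate v: gcd(5, v). Preserves old gcd iff gcd(5, v) = 5.
  Option A: v=69, gcd(5,69)=1 -> changes
  Option B: v=11, gcd(5,11)=1 -> changes
  Option C: v=50, gcd(5,50)=5 -> preserves
  Option D: v=32, gcd(5,32)=1 -> changes
  Option E: v=2, gcd(5,2)=1 -> changes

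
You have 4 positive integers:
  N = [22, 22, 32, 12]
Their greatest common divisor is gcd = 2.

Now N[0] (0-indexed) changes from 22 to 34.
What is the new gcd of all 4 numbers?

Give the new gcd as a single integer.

Answer: 2

Derivation:
Numbers: [22, 22, 32, 12], gcd = 2
Change: index 0, 22 -> 34
gcd of the OTHER numbers (without index 0): gcd([22, 32, 12]) = 2
New gcd = gcd(g_others, new_val) = gcd(2, 34) = 2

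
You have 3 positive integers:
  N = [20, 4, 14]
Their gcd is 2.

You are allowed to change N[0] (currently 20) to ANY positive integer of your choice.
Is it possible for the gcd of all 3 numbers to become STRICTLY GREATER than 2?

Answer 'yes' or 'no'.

Current gcd = 2
gcd of all OTHER numbers (without N[0]=20): gcd([4, 14]) = 2
The new gcd after any change is gcd(2, new_value).
This can be at most 2.
Since 2 = old gcd 2, the gcd can only stay the same or decrease.

Answer: no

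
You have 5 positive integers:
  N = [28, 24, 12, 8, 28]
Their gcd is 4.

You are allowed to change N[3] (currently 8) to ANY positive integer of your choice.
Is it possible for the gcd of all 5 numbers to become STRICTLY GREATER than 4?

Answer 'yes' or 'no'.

Current gcd = 4
gcd of all OTHER numbers (without N[3]=8): gcd([28, 24, 12, 28]) = 4
The new gcd after any change is gcd(4, new_value).
This can be at most 4.
Since 4 = old gcd 4, the gcd can only stay the same or decrease.

Answer: no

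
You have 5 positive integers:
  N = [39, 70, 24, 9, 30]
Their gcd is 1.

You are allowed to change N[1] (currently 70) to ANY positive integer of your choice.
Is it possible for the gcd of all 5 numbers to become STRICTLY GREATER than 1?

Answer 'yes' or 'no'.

Answer: yes

Derivation:
Current gcd = 1
gcd of all OTHER numbers (without N[1]=70): gcd([39, 24, 9, 30]) = 3
The new gcd after any change is gcd(3, new_value).
This can be at most 3.
Since 3 > old gcd 1, the gcd CAN increase (e.g., set N[1] = 3).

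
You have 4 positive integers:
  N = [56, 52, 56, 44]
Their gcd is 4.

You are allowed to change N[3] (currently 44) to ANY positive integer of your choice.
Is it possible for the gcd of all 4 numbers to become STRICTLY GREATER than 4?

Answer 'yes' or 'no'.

Current gcd = 4
gcd of all OTHER numbers (without N[3]=44): gcd([56, 52, 56]) = 4
The new gcd after any change is gcd(4, new_value).
This can be at most 4.
Since 4 = old gcd 4, the gcd can only stay the same or decrease.

Answer: no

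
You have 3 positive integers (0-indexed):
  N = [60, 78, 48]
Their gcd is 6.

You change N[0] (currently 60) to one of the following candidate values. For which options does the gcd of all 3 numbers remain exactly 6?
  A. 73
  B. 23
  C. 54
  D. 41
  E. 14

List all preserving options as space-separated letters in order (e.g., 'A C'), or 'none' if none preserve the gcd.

Answer: C

Derivation:
Old gcd = 6; gcd of others (without N[0]) = 6
New gcd for candidate v: gcd(6, v). Preserves old gcd iff gcd(6, v) = 6.
  Option A: v=73, gcd(6,73)=1 -> changes
  Option B: v=23, gcd(6,23)=1 -> changes
  Option C: v=54, gcd(6,54)=6 -> preserves
  Option D: v=41, gcd(6,41)=1 -> changes
  Option E: v=14, gcd(6,14)=2 -> changes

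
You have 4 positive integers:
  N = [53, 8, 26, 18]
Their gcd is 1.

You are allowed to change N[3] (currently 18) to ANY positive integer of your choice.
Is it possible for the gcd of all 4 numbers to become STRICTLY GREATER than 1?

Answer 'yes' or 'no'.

Answer: no

Derivation:
Current gcd = 1
gcd of all OTHER numbers (without N[3]=18): gcd([53, 8, 26]) = 1
The new gcd after any change is gcd(1, new_value).
This can be at most 1.
Since 1 = old gcd 1, the gcd can only stay the same or decrease.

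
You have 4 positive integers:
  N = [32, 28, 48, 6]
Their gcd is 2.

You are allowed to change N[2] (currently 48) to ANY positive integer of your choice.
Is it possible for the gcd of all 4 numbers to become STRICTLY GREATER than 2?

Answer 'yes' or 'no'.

Answer: no

Derivation:
Current gcd = 2
gcd of all OTHER numbers (without N[2]=48): gcd([32, 28, 6]) = 2
The new gcd after any change is gcd(2, new_value).
This can be at most 2.
Since 2 = old gcd 2, the gcd can only stay the same or decrease.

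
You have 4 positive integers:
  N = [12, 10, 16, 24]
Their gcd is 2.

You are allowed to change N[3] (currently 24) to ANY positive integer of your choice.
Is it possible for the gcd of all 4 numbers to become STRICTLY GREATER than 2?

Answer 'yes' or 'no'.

Answer: no

Derivation:
Current gcd = 2
gcd of all OTHER numbers (without N[3]=24): gcd([12, 10, 16]) = 2
The new gcd after any change is gcd(2, new_value).
This can be at most 2.
Since 2 = old gcd 2, the gcd can only stay the same or decrease.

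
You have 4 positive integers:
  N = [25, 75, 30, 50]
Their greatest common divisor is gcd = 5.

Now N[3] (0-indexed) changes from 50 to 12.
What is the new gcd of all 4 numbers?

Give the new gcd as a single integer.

Numbers: [25, 75, 30, 50], gcd = 5
Change: index 3, 50 -> 12
gcd of the OTHER numbers (without index 3): gcd([25, 75, 30]) = 5
New gcd = gcd(g_others, new_val) = gcd(5, 12) = 1

Answer: 1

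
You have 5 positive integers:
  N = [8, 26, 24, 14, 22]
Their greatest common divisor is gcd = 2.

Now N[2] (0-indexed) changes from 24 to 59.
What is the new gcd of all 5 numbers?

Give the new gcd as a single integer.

Numbers: [8, 26, 24, 14, 22], gcd = 2
Change: index 2, 24 -> 59
gcd of the OTHER numbers (without index 2): gcd([8, 26, 14, 22]) = 2
New gcd = gcd(g_others, new_val) = gcd(2, 59) = 1

Answer: 1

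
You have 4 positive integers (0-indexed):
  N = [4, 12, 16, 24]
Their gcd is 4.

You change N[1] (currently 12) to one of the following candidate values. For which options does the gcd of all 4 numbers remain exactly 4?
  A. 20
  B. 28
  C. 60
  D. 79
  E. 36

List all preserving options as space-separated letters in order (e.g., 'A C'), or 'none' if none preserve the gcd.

Answer: A B C E

Derivation:
Old gcd = 4; gcd of others (without N[1]) = 4
New gcd for candidate v: gcd(4, v). Preserves old gcd iff gcd(4, v) = 4.
  Option A: v=20, gcd(4,20)=4 -> preserves
  Option B: v=28, gcd(4,28)=4 -> preserves
  Option C: v=60, gcd(4,60)=4 -> preserves
  Option D: v=79, gcd(4,79)=1 -> changes
  Option E: v=36, gcd(4,36)=4 -> preserves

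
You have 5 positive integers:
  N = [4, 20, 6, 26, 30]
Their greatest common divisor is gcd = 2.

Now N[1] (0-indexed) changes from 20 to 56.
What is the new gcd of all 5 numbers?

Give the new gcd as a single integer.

Answer: 2

Derivation:
Numbers: [4, 20, 6, 26, 30], gcd = 2
Change: index 1, 20 -> 56
gcd of the OTHER numbers (without index 1): gcd([4, 6, 26, 30]) = 2
New gcd = gcd(g_others, new_val) = gcd(2, 56) = 2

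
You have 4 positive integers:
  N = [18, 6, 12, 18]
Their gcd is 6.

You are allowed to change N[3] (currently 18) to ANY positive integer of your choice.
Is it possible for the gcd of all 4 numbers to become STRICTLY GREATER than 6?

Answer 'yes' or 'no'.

Answer: no

Derivation:
Current gcd = 6
gcd of all OTHER numbers (without N[3]=18): gcd([18, 6, 12]) = 6
The new gcd after any change is gcd(6, new_value).
This can be at most 6.
Since 6 = old gcd 6, the gcd can only stay the same or decrease.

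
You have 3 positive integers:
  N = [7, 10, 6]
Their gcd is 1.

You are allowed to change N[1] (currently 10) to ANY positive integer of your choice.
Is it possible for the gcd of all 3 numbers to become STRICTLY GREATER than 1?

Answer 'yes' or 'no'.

Current gcd = 1
gcd of all OTHER numbers (without N[1]=10): gcd([7, 6]) = 1
The new gcd after any change is gcd(1, new_value).
This can be at most 1.
Since 1 = old gcd 1, the gcd can only stay the same or decrease.

Answer: no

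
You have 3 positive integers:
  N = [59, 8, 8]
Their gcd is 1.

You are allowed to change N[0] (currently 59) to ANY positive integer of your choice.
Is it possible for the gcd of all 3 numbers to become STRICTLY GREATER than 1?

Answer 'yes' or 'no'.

Answer: yes

Derivation:
Current gcd = 1
gcd of all OTHER numbers (without N[0]=59): gcd([8, 8]) = 8
The new gcd after any change is gcd(8, new_value).
This can be at most 8.
Since 8 > old gcd 1, the gcd CAN increase (e.g., set N[0] = 8).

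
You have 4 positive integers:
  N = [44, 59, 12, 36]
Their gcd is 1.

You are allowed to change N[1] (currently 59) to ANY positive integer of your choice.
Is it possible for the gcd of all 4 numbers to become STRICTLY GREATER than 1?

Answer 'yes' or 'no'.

Answer: yes

Derivation:
Current gcd = 1
gcd of all OTHER numbers (without N[1]=59): gcd([44, 12, 36]) = 4
The new gcd after any change is gcd(4, new_value).
This can be at most 4.
Since 4 > old gcd 1, the gcd CAN increase (e.g., set N[1] = 4).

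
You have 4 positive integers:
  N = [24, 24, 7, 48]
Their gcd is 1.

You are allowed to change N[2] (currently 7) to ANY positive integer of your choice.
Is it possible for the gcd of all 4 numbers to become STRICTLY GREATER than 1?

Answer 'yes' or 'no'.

Answer: yes

Derivation:
Current gcd = 1
gcd of all OTHER numbers (without N[2]=7): gcd([24, 24, 48]) = 24
The new gcd after any change is gcd(24, new_value).
This can be at most 24.
Since 24 > old gcd 1, the gcd CAN increase (e.g., set N[2] = 24).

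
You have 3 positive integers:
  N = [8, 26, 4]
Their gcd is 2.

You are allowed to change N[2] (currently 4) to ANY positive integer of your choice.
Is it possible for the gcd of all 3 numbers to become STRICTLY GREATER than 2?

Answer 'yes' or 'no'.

Current gcd = 2
gcd of all OTHER numbers (without N[2]=4): gcd([8, 26]) = 2
The new gcd after any change is gcd(2, new_value).
This can be at most 2.
Since 2 = old gcd 2, the gcd can only stay the same or decrease.

Answer: no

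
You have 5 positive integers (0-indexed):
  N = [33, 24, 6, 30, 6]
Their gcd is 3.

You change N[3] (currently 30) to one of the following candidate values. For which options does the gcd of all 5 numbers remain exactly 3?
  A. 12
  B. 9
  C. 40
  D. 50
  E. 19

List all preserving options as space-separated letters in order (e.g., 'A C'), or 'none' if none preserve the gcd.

Old gcd = 3; gcd of others (without N[3]) = 3
New gcd for candidate v: gcd(3, v). Preserves old gcd iff gcd(3, v) = 3.
  Option A: v=12, gcd(3,12)=3 -> preserves
  Option B: v=9, gcd(3,9)=3 -> preserves
  Option C: v=40, gcd(3,40)=1 -> changes
  Option D: v=50, gcd(3,50)=1 -> changes
  Option E: v=19, gcd(3,19)=1 -> changes

Answer: A B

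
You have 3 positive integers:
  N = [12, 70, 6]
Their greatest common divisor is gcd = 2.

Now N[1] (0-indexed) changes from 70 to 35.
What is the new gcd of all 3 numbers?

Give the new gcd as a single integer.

Numbers: [12, 70, 6], gcd = 2
Change: index 1, 70 -> 35
gcd of the OTHER numbers (without index 1): gcd([12, 6]) = 6
New gcd = gcd(g_others, new_val) = gcd(6, 35) = 1

Answer: 1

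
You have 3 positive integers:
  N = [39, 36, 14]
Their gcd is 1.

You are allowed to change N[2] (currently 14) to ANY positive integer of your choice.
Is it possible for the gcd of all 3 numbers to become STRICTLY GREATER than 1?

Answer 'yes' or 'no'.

Current gcd = 1
gcd of all OTHER numbers (without N[2]=14): gcd([39, 36]) = 3
The new gcd after any change is gcd(3, new_value).
This can be at most 3.
Since 3 > old gcd 1, the gcd CAN increase (e.g., set N[2] = 3).

Answer: yes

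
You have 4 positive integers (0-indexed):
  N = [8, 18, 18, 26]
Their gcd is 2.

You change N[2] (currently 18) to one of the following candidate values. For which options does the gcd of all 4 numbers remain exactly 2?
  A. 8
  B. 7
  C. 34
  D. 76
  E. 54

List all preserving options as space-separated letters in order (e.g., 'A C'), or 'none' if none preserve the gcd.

Old gcd = 2; gcd of others (without N[2]) = 2
New gcd for candidate v: gcd(2, v). Preserves old gcd iff gcd(2, v) = 2.
  Option A: v=8, gcd(2,8)=2 -> preserves
  Option B: v=7, gcd(2,7)=1 -> changes
  Option C: v=34, gcd(2,34)=2 -> preserves
  Option D: v=76, gcd(2,76)=2 -> preserves
  Option E: v=54, gcd(2,54)=2 -> preserves

Answer: A C D E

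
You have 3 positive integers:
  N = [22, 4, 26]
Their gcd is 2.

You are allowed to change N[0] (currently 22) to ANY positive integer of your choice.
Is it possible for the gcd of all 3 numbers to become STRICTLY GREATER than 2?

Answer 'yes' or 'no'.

Answer: no

Derivation:
Current gcd = 2
gcd of all OTHER numbers (without N[0]=22): gcd([4, 26]) = 2
The new gcd after any change is gcd(2, new_value).
This can be at most 2.
Since 2 = old gcd 2, the gcd can only stay the same or decrease.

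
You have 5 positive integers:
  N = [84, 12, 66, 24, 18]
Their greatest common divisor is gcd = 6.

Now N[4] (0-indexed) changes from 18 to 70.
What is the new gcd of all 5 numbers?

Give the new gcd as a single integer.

Answer: 2

Derivation:
Numbers: [84, 12, 66, 24, 18], gcd = 6
Change: index 4, 18 -> 70
gcd of the OTHER numbers (without index 4): gcd([84, 12, 66, 24]) = 6
New gcd = gcd(g_others, new_val) = gcd(6, 70) = 2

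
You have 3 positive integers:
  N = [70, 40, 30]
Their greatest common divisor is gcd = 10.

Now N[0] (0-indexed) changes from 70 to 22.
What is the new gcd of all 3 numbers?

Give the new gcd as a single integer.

Answer: 2

Derivation:
Numbers: [70, 40, 30], gcd = 10
Change: index 0, 70 -> 22
gcd of the OTHER numbers (without index 0): gcd([40, 30]) = 10
New gcd = gcd(g_others, new_val) = gcd(10, 22) = 2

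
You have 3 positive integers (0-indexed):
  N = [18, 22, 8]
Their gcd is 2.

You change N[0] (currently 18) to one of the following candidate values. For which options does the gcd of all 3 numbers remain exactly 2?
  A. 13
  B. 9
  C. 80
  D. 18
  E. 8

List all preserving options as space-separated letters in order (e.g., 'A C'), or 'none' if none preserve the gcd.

Old gcd = 2; gcd of others (without N[0]) = 2
New gcd for candidate v: gcd(2, v). Preserves old gcd iff gcd(2, v) = 2.
  Option A: v=13, gcd(2,13)=1 -> changes
  Option B: v=9, gcd(2,9)=1 -> changes
  Option C: v=80, gcd(2,80)=2 -> preserves
  Option D: v=18, gcd(2,18)=2 -> preserves
  Option E: v=8, gcd(2,8)=2 -> preserves

Answer: C D E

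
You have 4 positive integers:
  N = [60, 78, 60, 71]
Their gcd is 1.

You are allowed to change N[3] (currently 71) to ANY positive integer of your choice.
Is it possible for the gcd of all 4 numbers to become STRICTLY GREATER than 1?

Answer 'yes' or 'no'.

Answer: yes

Derivation:
Current gcd = 1
gcd of all OTHER numbers (without N[3]=71): gcd([60, 78, 60]) = 6
The new gcd after any change is gcd(6, new_value).
This can be at most 6.
Since 6 > old gcd 1, the gcd CAN increase (e.g., set N[3] = 6).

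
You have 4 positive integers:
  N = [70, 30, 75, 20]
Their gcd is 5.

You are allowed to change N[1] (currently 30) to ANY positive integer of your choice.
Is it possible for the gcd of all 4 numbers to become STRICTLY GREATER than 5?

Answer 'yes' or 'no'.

Answer: no

Derivation:
Current gcd = 5
gcd of all OTHER numbers (without N[1]=30): gcd([70, 75, 20]) = 5
The new gcd after any change is gcd(5, new_value).
This can be at most 5.
Since 5 = old gcd 5, the gcd can only stay the same or decrease.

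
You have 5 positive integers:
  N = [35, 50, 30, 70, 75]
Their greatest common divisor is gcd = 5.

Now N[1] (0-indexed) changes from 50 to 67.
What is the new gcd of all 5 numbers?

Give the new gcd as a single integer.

Numbers: [35, 50, 30, 70, 75], gcd = 5
Change: index 1, 50 -> 67
gcd of the OTHER numbers (without index 1): gcd([35, 30, 70, 75]) = 5
New gcd = gcd(g_others, new_val) = gcd(5, 67) = 1

Answer: 1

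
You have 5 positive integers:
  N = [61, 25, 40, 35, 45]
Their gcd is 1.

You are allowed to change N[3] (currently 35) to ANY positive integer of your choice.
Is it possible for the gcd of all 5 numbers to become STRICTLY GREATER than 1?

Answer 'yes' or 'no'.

Answer: no

Derivation:
Current gcd = 1
gcd of all OTHER numbers (without N[3]=35): gcd([61, 25, 40, 45]) = 1
The new gcd after any change is gcd(1, new_value).
This can be at most 1.
Since 1 = old gcd 1, the gcd can only stay the same or decrease.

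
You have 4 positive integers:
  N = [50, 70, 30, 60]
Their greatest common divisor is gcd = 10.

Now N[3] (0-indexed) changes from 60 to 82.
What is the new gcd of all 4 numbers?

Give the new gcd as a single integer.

Numbers: [50, 70, 30, 60], gcd = 10
Change: index 3, 60 -> 82
gcd of the OTHER numbers (without index 3): gcd([50, 70, 30]) = 10
New gcd = gcd(g_others, new_val) = gcd(10, 82) = 2

Answer: 2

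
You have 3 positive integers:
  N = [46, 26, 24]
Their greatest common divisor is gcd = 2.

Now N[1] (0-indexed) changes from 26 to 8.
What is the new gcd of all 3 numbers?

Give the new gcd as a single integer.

Numbers: [46, 26, 24], gcd = 2
Change: index 1, 26 -> 8
gcd of the OTHER numbers (without index 1): gcd([46, 24]) = 2
New gcd = gcd(g_others, new_val) = gcd(2, 8) = 2

Answer: 2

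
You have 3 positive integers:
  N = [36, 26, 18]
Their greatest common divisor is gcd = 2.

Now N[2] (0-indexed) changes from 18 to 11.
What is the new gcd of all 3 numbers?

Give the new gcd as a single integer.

Answer: 1

Derivation:
Numbers: [36, 26, 18], gcd = 2
Change: index 2, 18 -> 11
gcd of the OTHER numbers (without index 2): gcd([36, 26]) = 2
New gcd = gcd(g_others, new_val) = gcd(2, 11) = 1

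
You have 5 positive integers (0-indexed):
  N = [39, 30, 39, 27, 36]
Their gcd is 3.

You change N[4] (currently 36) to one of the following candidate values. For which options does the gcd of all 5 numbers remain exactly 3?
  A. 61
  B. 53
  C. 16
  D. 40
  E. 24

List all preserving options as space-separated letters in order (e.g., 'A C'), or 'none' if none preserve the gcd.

Answer: E

Derivation:
Old gcd = 3; gcd of others (without N[4]) = 3
New gcd for candidate v: gcd(3, v). Preserves old gcd iff gcd(3, v) = 3.
  Option A: v=61, gcd(3,61)=1 -> changes
  Option B: v=53, gcd(3,53)=1 -> changes
  Option C: v=16, gcd(3,16)=1 -> changes
  Option D: v=40, gcd(3,40)=1 -> changes
  Option E: v=24, gcd(3,24)=3 -> preserves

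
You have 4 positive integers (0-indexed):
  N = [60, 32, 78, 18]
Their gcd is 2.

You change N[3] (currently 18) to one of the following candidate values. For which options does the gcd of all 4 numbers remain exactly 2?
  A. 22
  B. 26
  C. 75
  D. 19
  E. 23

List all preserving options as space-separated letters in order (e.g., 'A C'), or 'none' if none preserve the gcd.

Answer: A B

Derivation:
Old gcd = 2; gcd of others (without N[3]) = 2
New gcd for candidate v: gcd(2, v). Preserves old gcd iff gcd(2, v) = 2.
  Option A: v=22, gcd(2,22)=2 -> preserves
  Option B: v=26, gcd(2,26)=2 -> preserves
  Option C: v=75, gcd(2,75)=1 -> changes
  Option D: v=19, gcd(2,19)=1 -> changes
  Option E: v=23, gcd(2,23)=1 -> changes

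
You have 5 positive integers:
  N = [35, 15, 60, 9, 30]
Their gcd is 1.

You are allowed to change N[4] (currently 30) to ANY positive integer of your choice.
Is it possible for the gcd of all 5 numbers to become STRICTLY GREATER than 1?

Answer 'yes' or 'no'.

Current gcd = 1
gcd of all OTHER numbers (without N[4]=30): gcd([35, 15, 60, 9]) = 1
The new gcd after any change is gcd(1, new_value).
This can be at most 1.
Since 1 = old gcd 1, the gcd can only stay the same or decrease.

Answer: no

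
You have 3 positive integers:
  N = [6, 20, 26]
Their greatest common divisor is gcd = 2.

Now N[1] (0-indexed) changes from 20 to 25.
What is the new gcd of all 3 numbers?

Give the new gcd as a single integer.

Numbers: [6, 20, 26], gcd = 2
Change: index 1, 20 -> 25
gcd of the OTHER numbers (without index 1): gcd([6, 26]) = 2
New gcd = gcd(g_others, new_val) = gcd(2, 25) = 1

Answer: 1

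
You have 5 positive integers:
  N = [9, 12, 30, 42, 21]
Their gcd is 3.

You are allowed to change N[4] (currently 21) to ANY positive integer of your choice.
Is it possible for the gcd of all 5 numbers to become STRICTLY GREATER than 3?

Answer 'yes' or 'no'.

Answer: no

Derivation:
Current gcd = 3
gcd of all OTHER numbers (without N[4]=21): gcd([9, 12, 30, 42]) = 3
The new gcd after any change is gcd(3, new_value).
This can be at most 3.
Since 3 = old gcd 3, the gcd can only stay the same or decrease.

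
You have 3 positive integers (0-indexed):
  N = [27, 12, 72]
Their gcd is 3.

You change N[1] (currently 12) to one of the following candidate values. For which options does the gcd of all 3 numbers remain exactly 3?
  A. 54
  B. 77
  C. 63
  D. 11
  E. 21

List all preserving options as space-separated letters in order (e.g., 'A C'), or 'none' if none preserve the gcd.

Old gcd = 3; gcd of others (without N[1]) = 9
New gcd for candidate v: gcd(9, v). Preserves old gcd iff gcd(9, v) = 3.
  Option A: v=54, gcd(9,54)=9 -> changes
  Option B: v=77, gcd(9,77)=1 -> changes
  Option C: v=63, gcd(9,63)=9 -> changes
  Option D: v=11, gcd(9,11)=1 -> changes
  Option E: v=21, gcd(9,21)=3 -> preserves

Answer: E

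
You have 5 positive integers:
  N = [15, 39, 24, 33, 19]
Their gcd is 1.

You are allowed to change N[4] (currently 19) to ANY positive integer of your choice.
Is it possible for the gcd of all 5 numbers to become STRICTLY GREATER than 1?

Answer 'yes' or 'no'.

Answer: yes

Derivation:
Current gcd = 1
gcd of all OTHER numbers (without N[4]=19): gcd([15, 39, 24, 33]) = 3
The new gcd after any change is gcd(3, new_value).
This can be at most 3.
Since 3 > old gcd 1, the gcd CAN increase (e.g., set N[4] = 3).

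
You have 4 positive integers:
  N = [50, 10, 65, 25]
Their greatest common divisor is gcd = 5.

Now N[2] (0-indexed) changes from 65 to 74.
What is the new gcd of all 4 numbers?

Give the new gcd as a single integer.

Numbers: [50, 10, 65, 25], gcd = 5
Change: index 2, 65 -> 74
gcd of the OTHER numbers (without index 2): gcd([50, 10, 25]) = 5
New gcd = gcd(g_others, new_val) = gcd(5, 74) = 1

Answer: 1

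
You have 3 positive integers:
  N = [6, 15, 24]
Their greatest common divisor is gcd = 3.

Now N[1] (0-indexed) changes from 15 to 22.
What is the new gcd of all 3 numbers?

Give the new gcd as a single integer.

Answer: 2

Derivation:
Numbers: [6, 15, 24], gcd = 3
Change: index 1, 15 -> 22
gcd of the OTHER numbers (without index 1): gcd([6, 24]) = 6
New gcd = gcd(g_others, new_val) = gcd(6, 22) = 2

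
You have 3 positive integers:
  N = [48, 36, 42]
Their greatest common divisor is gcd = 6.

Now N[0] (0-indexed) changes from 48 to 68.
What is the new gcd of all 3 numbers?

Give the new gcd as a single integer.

Answer: 2

Derivation:
Numbers: [48, 36, 42], gcd = 6
Change: index 0, 48 -> 68
gcd of the OTHER numbers (without index 0): gcd([36, 42]) = 6
New gcd = gcd(g_others, new_val) = gcd(6, 68) = 2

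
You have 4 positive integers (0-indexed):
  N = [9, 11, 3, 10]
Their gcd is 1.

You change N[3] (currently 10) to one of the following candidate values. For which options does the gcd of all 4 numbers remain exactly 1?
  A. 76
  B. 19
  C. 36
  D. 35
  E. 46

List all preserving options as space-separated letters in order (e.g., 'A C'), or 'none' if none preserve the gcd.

Answer: A B C D E

Derivation:
Old gcd = 1; gcd of others (without N[3]) = 1
New gcd for candidate v: gcd(1, v). Preserves old gcd iff gcd(1, v) = 1.
  Option A: v=76, gcd(1,76)=1 -> preserves
  Option B: v=19, gcd(1,19)=1 -> preserves
  Option C: v=36, gcd(1,36)=1 -> preserves
  Option D: v=35, gcd(1,35)=1 -> preserves
  Option E: v=46, gcd(1,46)=1 -> preserves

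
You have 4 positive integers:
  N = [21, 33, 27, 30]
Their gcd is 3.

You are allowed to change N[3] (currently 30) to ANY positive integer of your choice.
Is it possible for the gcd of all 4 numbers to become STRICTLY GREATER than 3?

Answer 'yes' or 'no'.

Answer: no

Derivation:
Current gcd = 3
gcd of all OTHER numbers (without N[3]=30): gcd([21, 33, 27]) = 3
The new gcd after any change is gcd(3, new_value).
This can be at most 3.
Since 3 = old gcd 3, the gcd can only stay the same or decrease.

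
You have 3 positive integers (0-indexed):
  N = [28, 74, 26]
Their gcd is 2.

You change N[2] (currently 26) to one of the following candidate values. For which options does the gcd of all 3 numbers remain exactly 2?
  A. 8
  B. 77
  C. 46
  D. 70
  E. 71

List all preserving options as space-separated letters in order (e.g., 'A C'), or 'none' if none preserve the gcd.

Answer: A C D

Derivation:
Old gcd = 2; gcd of others (without N[2]) = 2
New gcd for candidate v: gcd(2, v). Preserves old gcd iff gcd(2, v) = 2.
  Option A: v=8, gcd(2,8)=2 -> preserves
  Option B: v=77, gcd(2,77)=1 -> changes
  Option C: v=46, gcd(2,46)=2 -> preserves
  Option D: v=70, gcd(2,70)=2 -> preserves
  Option E: v=71, gcd(2,71)=1 -> changes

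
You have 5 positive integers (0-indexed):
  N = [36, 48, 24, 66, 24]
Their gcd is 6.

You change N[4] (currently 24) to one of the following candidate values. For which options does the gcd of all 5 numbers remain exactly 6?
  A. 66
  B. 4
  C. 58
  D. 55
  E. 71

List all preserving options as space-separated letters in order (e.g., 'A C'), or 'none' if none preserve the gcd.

Old gcd = 6; gcd of others (without N[4]) = 6
New gcd for candidate v: gcd(6, v). Preserves old gcd iff gcd(6, v) = 6.
  Option A: v=66, gcd(6,66)=6 -> preserves
  Option B: v=4, gcd(6,4)=2 -> changes
  Option C: v=58, gcd(6,58)=2 -> changes
  Option D: v=55, gcd(6,55)=1 -> changes
  Option E: v=71, gcd(6,71)=1 -> changes

Answer: A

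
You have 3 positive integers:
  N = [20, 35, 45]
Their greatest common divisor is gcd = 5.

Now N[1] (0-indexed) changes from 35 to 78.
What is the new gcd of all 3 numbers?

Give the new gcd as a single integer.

Numbers: [20, 35, 45], gcd = 5
Change: index 1, 35 -> 78
gcd of the OTHER numbers (without index 1): gcd([20, 45]) = 5
New gcd = gcd(g_others, new_val) = gcd(5, 78) = 1

Answer: 1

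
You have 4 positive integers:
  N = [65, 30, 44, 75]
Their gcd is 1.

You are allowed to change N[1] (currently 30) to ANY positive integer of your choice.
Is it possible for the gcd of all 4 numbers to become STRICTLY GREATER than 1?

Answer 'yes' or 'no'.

Answer: no

Derivation:
Current gcd = 1
gcd of all OTHER numbers (without N[1]=30): gcd([65, 44, 75]) = 1
The new gcd after any change is gcd(1, new_value).
This can be at most 1.
Since 1 = old gcd 1, the gcd can only stay the same or decrease.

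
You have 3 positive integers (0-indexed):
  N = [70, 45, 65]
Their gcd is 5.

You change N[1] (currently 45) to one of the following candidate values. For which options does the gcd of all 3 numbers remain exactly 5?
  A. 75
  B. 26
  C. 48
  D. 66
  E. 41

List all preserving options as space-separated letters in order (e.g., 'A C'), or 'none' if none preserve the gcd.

Answer: A

Derivation:
Old gcd = 5; gcd of others (without N[1]) = 5
New gcd for candidate v: gcd(5, v). Preserves old gcd iff gcd(5, v) = 5.
  Option A: v=75, gcd(5,75)=5 -> preserves
  Option B: v=26, gcd(5,26)=1 -> changes
  Option C: v=48, gcd(5,48)=1 -> changes
  Option D: v=66, gcd(5,66)=1 -> changes
  Option E: v=41, gcd(5,41)=1 -> changes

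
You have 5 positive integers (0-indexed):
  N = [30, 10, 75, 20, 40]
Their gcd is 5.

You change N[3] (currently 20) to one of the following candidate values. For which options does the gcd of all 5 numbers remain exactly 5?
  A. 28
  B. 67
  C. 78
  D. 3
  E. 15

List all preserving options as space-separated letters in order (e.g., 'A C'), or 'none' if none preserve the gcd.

Answer: E

Derivation:
Old gcd = 5; gcd of others (without N[3]) = 5
New gcd for candidate v: gcd(5, v). Preserves old gcd iff gcd(5, v) = 5.
  Option A: v=28, gcd(5,28)=1 -> changes
  Option B: v=67, gcd(5,67)=1 -> changes
  Option C: v=78, gcd(5,78)=1 -> changes
  Option D: v=3, gcd(5,3)=1 -> changes
  Option E: v=15, gcd(5,15)=5 -> preserves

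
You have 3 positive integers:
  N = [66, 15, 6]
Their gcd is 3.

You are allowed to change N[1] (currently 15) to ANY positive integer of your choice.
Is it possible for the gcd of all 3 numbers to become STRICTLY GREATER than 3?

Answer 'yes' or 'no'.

Current gcd = 3
gcd of all OTHER numbers (without N[1]=15): gcd([66, 6]) = 6
The new gcd after any change is gcd(6, new_value).
This can be at most 6.
Since 6 > old gcd 3, the gcd CAN increase (e.g., set N[1] = 6).

Answer: yes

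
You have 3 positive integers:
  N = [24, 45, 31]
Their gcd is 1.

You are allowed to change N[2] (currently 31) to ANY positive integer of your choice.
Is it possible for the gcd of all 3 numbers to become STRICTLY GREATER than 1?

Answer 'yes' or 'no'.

Current gcd = 1
gcd of all OTHER numbers (without N[2]=31): gcd([24, 45]) = 3
The new gcd after any change is gcd(3, new_value).
This can be at most 3.
Since 3 > old gcd 1, the gcd CAN increase (e.g., set N[2] = 3).

Answer: yes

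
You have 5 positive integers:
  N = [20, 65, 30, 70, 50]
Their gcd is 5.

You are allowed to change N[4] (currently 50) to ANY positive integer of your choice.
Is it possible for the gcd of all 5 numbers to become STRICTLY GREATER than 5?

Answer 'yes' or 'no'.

Answer: no

Derivation:
Current gcd = 5
gcd of all OTHER numbers (without N[4]=50): gcd([20, 65, 30, 70]) = 5
The new gcd after any change is gcd(5, new_value).
This can be at most 5.
Since 5 = old gcd 5, the gcd can only stay the same or decrease.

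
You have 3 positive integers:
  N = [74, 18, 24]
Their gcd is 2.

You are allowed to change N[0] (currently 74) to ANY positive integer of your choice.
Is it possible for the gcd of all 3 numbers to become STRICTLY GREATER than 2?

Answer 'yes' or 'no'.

Current gcd = 2
gcd of all OTHER numbers (without N[0]=74): gcd([18, 24]) = 6
The new gcd after any change is gcd(6, new_value).
This can be at most 6.
Since 6 > old gcd 2, the gcd CAN increase (e.g., set N[0] = 6).

Answer: yes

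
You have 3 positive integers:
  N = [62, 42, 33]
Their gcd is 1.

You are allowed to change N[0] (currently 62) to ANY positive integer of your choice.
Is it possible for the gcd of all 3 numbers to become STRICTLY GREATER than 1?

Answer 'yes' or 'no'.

Current gcd = 1
gcd of all OTHER numbers (without N[0]=62): gcd([42, 33]) = 3
The new gcd after any change is gcd(3, new_value).
This can be at most 3.
Since 3 > old gcd 1, the gcd CAN increase (e.g., set N[0] = 3).

Answer: yes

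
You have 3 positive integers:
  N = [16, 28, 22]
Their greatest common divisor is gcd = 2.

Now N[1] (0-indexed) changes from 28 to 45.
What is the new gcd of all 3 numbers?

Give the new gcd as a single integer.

Numbers: [16, 28, 22], gcd = 2
Change: index 1, 28 -> 45
gcd of the OTHER numbers (without index 1): gcd([16, 22]) = 2
New gcd = gcd(g_others, new_val) = gcd(2, 45) = 1

Answer: 1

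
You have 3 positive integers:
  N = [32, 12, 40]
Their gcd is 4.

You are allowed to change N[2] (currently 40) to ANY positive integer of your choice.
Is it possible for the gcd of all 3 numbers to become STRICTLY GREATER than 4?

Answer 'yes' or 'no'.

Current gcd = 4
gcd of all OTHER numbers (without N[2]=40): gcd([32, 12]) = 4
The new gcd after any change is gcd(4, new_value).
This can be at most 4.
Since 4 = old gcd 4, the gcd can only stay the same or decrease.

Answer: no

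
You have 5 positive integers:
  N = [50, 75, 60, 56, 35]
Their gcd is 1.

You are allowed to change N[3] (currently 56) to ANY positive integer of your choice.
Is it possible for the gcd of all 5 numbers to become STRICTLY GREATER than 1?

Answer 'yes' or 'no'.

Current gcd = 1
gcd of all OTHER numbers (without N[3]=56): gcd([50, 75, 60, 35]) = 5
The new gcd after any change is gcd(5, new_value).
This can be at most 5.
Since 5 > old gcd 1, the gcd CAN increase (e.g., set N[3] = 5).

Answer: yes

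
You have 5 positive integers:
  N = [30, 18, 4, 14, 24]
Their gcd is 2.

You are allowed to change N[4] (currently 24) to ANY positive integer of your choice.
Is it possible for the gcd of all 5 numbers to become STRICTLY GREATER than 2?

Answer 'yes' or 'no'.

Current gcd = 2
gcd of all OTHER numbers (without N[4]=24): gcd([30, 18, 4, 14]) = 2
The new gcd after any change is gcd(2, new_value).
This can be at most 2.
Since 2 = old gcd 2, the gcd can only stay the same or decrease.

Answer: no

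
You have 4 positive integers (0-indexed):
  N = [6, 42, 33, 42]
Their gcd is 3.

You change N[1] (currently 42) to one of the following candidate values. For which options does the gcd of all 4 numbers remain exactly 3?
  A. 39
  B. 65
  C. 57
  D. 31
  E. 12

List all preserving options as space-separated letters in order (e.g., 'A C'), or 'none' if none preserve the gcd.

Answer: A C E

Derivation:
Old gcd = 3; gcd of others (without N[1]) = 3
New gcd for candidate v: gcd(3, v). Preserves old gcd iff gcd(3, v) = 3.
  Option A: v=39, gcd(3,39)=3 -> preserves
  Option B: v=65, gcd(3,65)=1 -> changes
  Option C: v=57, gcd(3,57)=3 -> preserves
  Option D: v=31, gcd(3,31)=1 -> changes
  Option E: v=12, gcd(3,12)=3 -> preserves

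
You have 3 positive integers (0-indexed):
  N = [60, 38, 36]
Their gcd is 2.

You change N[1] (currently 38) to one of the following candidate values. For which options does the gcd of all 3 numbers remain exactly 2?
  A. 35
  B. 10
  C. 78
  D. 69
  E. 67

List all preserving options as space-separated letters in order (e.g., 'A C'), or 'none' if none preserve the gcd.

Old gcd = 2; gcd of others (without N[1]) = 12
New gcd for candidate v: gcd(12, v). Preserves old gcd iff gcd(12, v) = 2.
  Option A: v=35, gcd(12,35)=1 -> changes
  Option B: v=10, gcd(12,10)=2 -> preserves
  Option C: v=78, gcd(12,78)=6 -> changes
  Option D: v=69, gcd(12,69)=3 -> changes
  Option E: v=67, gcd(12,67)=1 -> changes

Answer: B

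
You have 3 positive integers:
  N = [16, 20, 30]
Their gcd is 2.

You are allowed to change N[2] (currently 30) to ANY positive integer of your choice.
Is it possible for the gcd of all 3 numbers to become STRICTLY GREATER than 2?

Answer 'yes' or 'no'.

Answer: yes

Derivation:
Current gcd = 2
gcd of all OTHER numbers (without N[2]=30): gcd([16, 20]) = 4
The new gcd after any change is gcd(4, new_value).
This can be at most 4.
Since 4 > old gcd 2, the gcd CAN increase (e.g., set N[2] = 4).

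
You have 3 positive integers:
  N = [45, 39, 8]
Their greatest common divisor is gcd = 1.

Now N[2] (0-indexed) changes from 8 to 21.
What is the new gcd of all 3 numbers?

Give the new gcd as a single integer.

Answer: 3

Derivation:
Numbers: [45, 39, 8], gcd = 1
Change: index 2, 8 -> 21
gcd of the OTHER numbers (without index 2): gcd([45, 39]) = 3
New gcd = gcd(g_others, new_val) = gcd(3, 21) = 3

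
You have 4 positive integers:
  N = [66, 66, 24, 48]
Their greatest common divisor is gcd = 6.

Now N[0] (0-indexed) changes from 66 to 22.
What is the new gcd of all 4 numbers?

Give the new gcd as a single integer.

Numbers: [66, 66, 24, 48], gcd = 6
Change: index 0, 66 -> 22
gcd of the OTHER numbers (without index 0): gcd([66, 24, 48]) = 6
New gcd = gcd(g_others, new_val) = gcd(6, 22) = 2

Answer: 2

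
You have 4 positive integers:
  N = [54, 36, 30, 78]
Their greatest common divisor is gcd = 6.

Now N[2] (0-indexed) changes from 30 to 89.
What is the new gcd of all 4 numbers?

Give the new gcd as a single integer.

Answer: 1

Derivation:
Numbers: [54, 36, 30, 78], gcd = 6
Change: index 2, 30 -> 89
gcd of the OTHER numbers (without index 2): gcd([54, 36, 78]) = 6
New gcd = gcd(g_others, new_val) = gcd(6, 89) = 1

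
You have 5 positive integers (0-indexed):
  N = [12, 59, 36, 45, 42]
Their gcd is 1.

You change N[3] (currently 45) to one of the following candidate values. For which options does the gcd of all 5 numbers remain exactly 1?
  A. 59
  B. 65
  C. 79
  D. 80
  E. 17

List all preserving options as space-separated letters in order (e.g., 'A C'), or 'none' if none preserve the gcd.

Old gcd = 1; gcd of others (without N[3]) = 1
New gcd for candidate v: gcd(1, v). Preserves old gcd iff gcd(1, v) = 1.
  Option A: v=59, gcd(1,59)=1 -> preserves
  Option B: v=65, gcd(1,65)=1 -> preserves
  Option C: v=79, gcd(1,79)=1 -> preserves
  Option D: v=80, gcd(1,80)=1 -> preserves
  Option E: v=17, gcd(1,17)=1 -> preserves

Answer: A B C D E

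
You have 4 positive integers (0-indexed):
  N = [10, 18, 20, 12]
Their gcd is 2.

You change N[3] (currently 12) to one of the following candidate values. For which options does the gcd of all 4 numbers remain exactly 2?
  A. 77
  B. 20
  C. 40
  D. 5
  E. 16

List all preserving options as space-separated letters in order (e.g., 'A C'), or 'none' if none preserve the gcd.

Answer: B C E

Derivation:
Old gcd = 2; gcd of others (without N[3]) = 2
New gcd for candidate v: gcd(2, v). Preserves old gcd iff gcd(2, v) = 2.
  Option A: v=77, gcd(2,77)=1 -> changes
  Option B: v=20, gcd(2,20)=2 -> preserves
  Option C: v=40, gcd(2,40)=2 -> preserves
  Option D: v=5, gcd(2,5)=1 -> changes
  Option E: v=16, gcd(2,16)=2 -> preserves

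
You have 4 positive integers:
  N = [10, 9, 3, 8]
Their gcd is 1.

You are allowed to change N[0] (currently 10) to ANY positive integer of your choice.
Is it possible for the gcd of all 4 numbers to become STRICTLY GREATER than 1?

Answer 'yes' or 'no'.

Answer: no

Derivation:
Current gcd = 1
gcd of all OTHER numbers (without N[0]=10): gcd([9, 3, 8]) = 1
The new gcd after any change is gcd(1, new_value).
This can be at most 1.
Since 1 = old gcd 1, the gcd can only stay the same or decrease.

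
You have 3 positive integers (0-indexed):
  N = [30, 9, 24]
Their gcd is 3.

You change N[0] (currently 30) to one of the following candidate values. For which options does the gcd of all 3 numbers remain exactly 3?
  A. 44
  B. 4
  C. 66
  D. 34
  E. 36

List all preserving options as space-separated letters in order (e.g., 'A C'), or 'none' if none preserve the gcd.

Old gcd = 3; gcd of others (without N[0]) = 3
New gcd for candidate v: gcd(3, v). Preserves old gcd iff gcd(3, v) = 3.
  Option A: v=44, gcd(3,44)=1 -> changes
  Option B: v=4, gcd(3,4)=1 -> changes
  Option C: v=66, gcd(3,66)=3 -> preserves
  Option D: v=34, gcd(3,34)=1 -> changes
  Option E: v=36, gcd(3,36)=3 -> preserves

Answer: C E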